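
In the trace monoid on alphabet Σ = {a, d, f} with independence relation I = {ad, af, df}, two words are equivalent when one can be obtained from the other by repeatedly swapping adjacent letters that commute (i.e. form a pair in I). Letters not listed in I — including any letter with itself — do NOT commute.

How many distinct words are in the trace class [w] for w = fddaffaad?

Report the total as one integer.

piece 0:f — minimal
piece 1:d — minimal
piece 2:d rests on {1:d}
piece 3:a — minimal
piece 4:f rests on {0:f}
piece 5:f rests on {4:f}
piece 6:a rests on {3:a}
piece 7:a rests on {6:a}
piece 8:d rests on {2:d}
minimal pieces: {0:f, 1:d, 3:a}
ways to finish when only these pieces remain (= sum over removing one remaining piece with nothing left below it):
  1 left: {5}→1  {7}→1  {8}→1
  2 left: {2,8}→1  {4,5}→1  {5,7}→2  {5,8}→2  {6,7}→1  {7,8}→2
  3 left: {0,4,5}→1  {1,2,8}→1  {2,5,8}→3  {2,7,8}→3  {3,6,7}→1  {4,5,7}→3  {4,5,8}→3  {5,6,7}→3  {5,7,8}→6  {6,7,8}→3
  4 left: {0,4,5,7}→4  {0,4,5,8}→4  {1,2,5,8}→4  {1,2,7,8}→4  {2,4,5,8}→6  {2,5,7,8}→12  {2,6,7,8}→6  {3,5,6,7}→4  {3,6,7,8}→4  {4,5,6,7}→6  {4,5,7,8}→12  {5,6,7,8}→12
  5 left: {0,2,4,5,8}→10  {0,4,5,6,7}→10  {0,4,5,7,8}→20  {1,2,4,5,8}→10  {1,2,5,7,8}→20  {1,2,6,7,8}→10  {2,3,6,7,8}→10  {2,4,5,7,8}→30  {2,5,6,7,8}→30  {3,4,5,6,7}→10  {3,5,6,7,8}→20  {4,5,6,7,8}→30
  6 left: {0,1,2,4,5,8}→20  {0,2,4,5,7,8}→60  {0,3,4,5,6,7}→20  {0,4,5,6,7,8}→60  {1,2,3,6,7,8}→20  {1,2,4,5,7,8}→60  {1,2,5,6,7,8}→60  {2,3,5,6,7,8}→60  {2,4,5,6,7,8}→90  {3,4,5,6,7,8}→60
  7 left: {0,1,2,4,5,7,8}→140  {0,2,4,5,6,7,8}→210  {0,3,4,5,6,7,8}→140  {1,2,3,5,6,7,8}→140  {1,2,4,5,6,7,8}→210  {2,3,4,5,6,7,8}→210
  placing 0:f first → 560 extensions
  placing 1:d first → 560 extensions
  placing 3:a first → 560 extensions
total linear extensions = 1680

1680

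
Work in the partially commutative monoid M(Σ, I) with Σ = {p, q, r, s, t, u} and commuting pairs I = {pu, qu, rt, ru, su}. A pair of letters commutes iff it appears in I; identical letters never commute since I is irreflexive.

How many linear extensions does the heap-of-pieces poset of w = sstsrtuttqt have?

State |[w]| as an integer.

0(s) covers ∅
1(s) covers 0:s
2(t) covers 1:s
3(s) covers 2:t
4(r) covers 3:s
5(t) covers 3:s
6(u) covers 5:t
7(t) covers 6:u
8(t) covers 7:t
9(q) covers 4:r, 8:t
10(t) covers 9:q
floor of heap: 0:s
completions by unplaced set U, small U first (add the entries for U minus each lowest piece of U):
  |U|=1: {10}:1
  |U|=2: {9,10}:1
  |U|=3: {4,9,10}:1  {8,9,10}:1
  |U|=4: {4,8,9,10}:2  {7,8,9,10}:1
  |U|=5: {4,7,8,9,10}:3  {6,7,8,9,10}:1
  |U|=6: {4,6,7,8,9,10}:4  {5,6,7,8,9,10}:1
  |U|=7: {4,5,6,7,8,9,10}:5
  |U|=8: {3,4,5,6,7,8,9,10}:5
  |U|=9: {2,3,4,5,6,7,8,9,10}:5
  start at 0(s): 5

5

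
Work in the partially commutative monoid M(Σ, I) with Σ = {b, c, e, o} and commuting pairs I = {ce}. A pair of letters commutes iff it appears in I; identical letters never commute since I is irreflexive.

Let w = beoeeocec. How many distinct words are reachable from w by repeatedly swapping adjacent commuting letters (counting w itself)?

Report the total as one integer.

#0=b has no predecessor
#1=e depends on [0:b]
#2=o depends on [1:e]
#3=e depends on [2:o]
#4=e depends on [3:e]
#5=o depends on [4:e]
#6=c depends on [5:o]
#7=e depends on [5:o]
#8=c depends on [6:c]
sources: [0:b]
N(rest) = Σ N(rest − s) over sources s of rest; N(one piece) = 1:
  size 1 → [7]=1  [8]=1
  size 2 → [6,8]=1  [7,8]=2
  size 3 → [6,7,8]=3
  size 4 → [5,6,7,8]=3
  size 5 → [4,5,6,7,8]=3
  size 6 → [3,4,5,6,7,8]=3
  size 7 → [2,3,4,5,6,7,8]=3
  first=0(b) contributes 3

3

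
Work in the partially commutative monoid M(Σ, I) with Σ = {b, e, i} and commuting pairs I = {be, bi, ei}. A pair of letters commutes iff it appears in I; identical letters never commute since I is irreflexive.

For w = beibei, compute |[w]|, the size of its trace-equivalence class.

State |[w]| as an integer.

piece 0:b — minimal
piece 1:e — minimal
piece 2:i — minimal
piece 3:b rests on {0:b}
piece 4:e rests on {1:e}
piece 5:i rests on {2:i}
minimal pieces: {0:b, 1:e, 2:i}
ways to finish when only these pieces remain (= sum over removing one remaining piece with nothing left below it):
  1 left: {3}→1  {4}→1  {5}→1
  2 left: {0,3}→1  {1,4}→1  {2,5}→1  {3,4}→2  {3,5}→2  {4,5}→2
  3 left: {0,3,4}→3  {0,3,5}→3  {1,3,4}→3  {1,4,5}→3  {2,3,5}→3  {2,4,5}→3  {3,4,5}→6
  4 left: {0,1,3,4}→6  {0,2,3,5}→6  {0,3,4,5}→12  {1,2,4,5}→6  {1,3,4,5}→12  {2,3,4,5}→12
  placing 0:b first → 30 extensions
  placing 1:e first → 30 extensions
  placing 2:i first → 30 extensions
total linear extensions = 90

90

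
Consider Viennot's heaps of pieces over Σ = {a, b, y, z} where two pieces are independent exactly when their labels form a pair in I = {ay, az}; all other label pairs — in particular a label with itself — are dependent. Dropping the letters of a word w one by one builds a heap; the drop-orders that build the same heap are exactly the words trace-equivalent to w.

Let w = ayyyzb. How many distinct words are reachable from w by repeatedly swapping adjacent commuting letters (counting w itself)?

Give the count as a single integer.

#0=a has no predecessor
#1=y has no predecessor
#2=y depends on [1:y]
#3=y depends on [2:y]
#4=z depends on [3:y]
#5=b depends on [0:a, 4:z]
sources: [0:a, 1:y]
N(rest) = Σ N(rest − s) over sources s of rest; N(one piece) = 1:
  size 1 → [5]=1
  size 2 → [0,5]=1  [4,5]=1
  size 3 → [0,4,5]=2  [3,4,5]=1
  size 4 → [0,3,4,5]=3  [2,3,4,5]=1
  first=0(a) contributes 1
  first=1(y) contributes 4
|[w]| = 5

5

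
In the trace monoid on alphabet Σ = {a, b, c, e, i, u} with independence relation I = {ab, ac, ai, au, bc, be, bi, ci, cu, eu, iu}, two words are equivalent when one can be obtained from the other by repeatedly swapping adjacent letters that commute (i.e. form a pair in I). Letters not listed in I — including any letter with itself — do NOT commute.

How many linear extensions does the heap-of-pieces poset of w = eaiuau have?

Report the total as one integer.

45

piece 0:e — minimal
piece 1:a rests on {0:e}
piece 2:i rests on {0:e}
piece 3:u — minimal
piece 4:a rests on {1:a}
piece 5:u rests on {3:u}
minimal pieces: {0:e, 3:u}
ways to finish when only these pieces remain (= sum over removing one remaining piece with nothing left below it):
  1 left: {2}→1  {4}→1  {5}→1
  2 left: {1,4}→1  {2,4}→2  {2,5}→2  {3,5}→1  {4,5}→2
  3 left: {1,2,4}→3  {1,4,5}→3  {2,3,5}→3  {2,4,5}→6  {3,4,5}→3
  4 left: {0,1,2,4}→3  {1,2,4,5}→12  {1,3,4,5}→6  {2,3,4,5}→12
  placing 0:e first → 30 extensions
  placing 3:u first → 15 extensions
total linear extensions = 45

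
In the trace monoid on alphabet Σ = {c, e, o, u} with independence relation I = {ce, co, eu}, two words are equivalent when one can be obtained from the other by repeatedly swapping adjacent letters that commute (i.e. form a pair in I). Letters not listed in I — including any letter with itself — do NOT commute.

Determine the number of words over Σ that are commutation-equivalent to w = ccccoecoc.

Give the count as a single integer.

0(c) covers ∅
1(c) covers 0:c
2(c) covers 1:c
3(c) covers 2:c
4(o) covers ∅
5(e) covers 4:o
6(c) covers 3:c
7(o) covers 5:e
8(c) covers 6:c
floor of heap: 0:c, 4:o
completions by unplaced set U, small U first (add the entries for U minus each lowest piece of U):
  |U|=1: {7}:1  {8}:1
  |U|=2: {5,7}:1  {6,8}:1  {7,8}:2
  |U|=3: {3,6,8}:1  {4,5,7}:1  {5,7,8}:3  {6,7,8}:3
  |U|=4: {2,3,6,8}:1  {3,6,7,8}:4  {4,5,7,8}:4  {5,6,7,8}:6
  |U|=5: {1,2,3,6,8}:1  {2,3,6,7,8}:5  {3,5,6,7,8}:10  {4,5,6,7,8}:10
  |U|=6: {0,1,2,3,6,8}:1  {1,2,3,6,7,8}:6  {2,3,5,6,7,8}:15  {3,4,5,6,7,8}:20
  |U|=7: {0,1,2,3,6,7,8}:7  {1,2,3,5,6,7,8}:21  {2,3,4,5,6,7,8}:35
  start at 0(c): 56
  start at 4(o): 28
sum over floor = 84

84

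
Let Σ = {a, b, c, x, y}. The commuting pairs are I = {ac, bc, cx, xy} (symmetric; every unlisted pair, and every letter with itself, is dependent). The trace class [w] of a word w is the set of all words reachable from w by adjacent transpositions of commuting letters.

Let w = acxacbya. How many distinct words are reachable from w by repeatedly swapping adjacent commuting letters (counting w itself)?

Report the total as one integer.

piece 0:a — minimal
piece 1:c — minimal
piece 2:x rests on {0:a}
piece 3:a rests on {2:x}
piece 4:c rests on {1:c}
piece 5:b rests on {3:a}
piece 6:y rests on {4:c, 5:b}
piece 7:a rests on {6:y}
minimal pieces: {0:a, 1:c}
ways to finish when only these pieces remain (= sum over removing one remaining piece with nothing left below it):
  1 left: {7}→1
  2 left: {6,7}→1
  3 left: {4,6,7}→1  {5,6,7}→1
  4 left: {1,4,6,7}→1  {3,5,6,7}→1  {4,5,6,7}→2
  5 left: {1,4,5,6,7}→3  {2,3,5,6,7}→1  {3,4,5,6,7}→3
  6 left: {0,2,3,5,6,7}→1  {1,3,4,5,6,7}→6  {2,3,4,5,6,7}→4
  placing 0:a first → 10 extensions
  placing 1:c first → 5 extensions
total linear extensions = 15

15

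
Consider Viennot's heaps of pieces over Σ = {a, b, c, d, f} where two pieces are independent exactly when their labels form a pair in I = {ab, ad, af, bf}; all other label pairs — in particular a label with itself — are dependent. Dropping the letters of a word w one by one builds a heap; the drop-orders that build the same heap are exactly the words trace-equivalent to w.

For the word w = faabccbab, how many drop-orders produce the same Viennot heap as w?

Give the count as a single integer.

#0=f has no predecessor
#1=a has no predecessor
#2=a depends on [1:a]
#3=b has no predecessor
#4=c depends on [0:f, 2:a, 3:b]
#5=c depends on [4:c]
#6=b depends on [5:c]
#7=a depends on [5:c]
#8=b depends on [6:b]
sources: [0:f, 1:a, 3:b]
N(rest) = Σ N(rest − s) over sources s of rest; N(one piece) = 1:
  size 1 → [7]=1  [8]=1
  size 2 → [6,8]=1  [7,8]=2
  size 3 → [6,7,8]=3
  size 4 → [5,6,7,8]=3
  size 5 → [4,5,6,7,8]=3
  size 6 → [0,4,5,6,7,8]=3  [2,4,5,6,7,8]=3  [3,4,5,6,7,8]=3
  size 7 → [0,2,4,5,6,7,8]=6  [0,3,4,5,6,7,8]=6  [1,2,4,5,6,7,8]=3  [2,3,4,5,6,7,8]=6
  first=0(f) contributes 9
  first=1(a) contributes 18
  first=3(b) contributes 9
|[w]| = 36

36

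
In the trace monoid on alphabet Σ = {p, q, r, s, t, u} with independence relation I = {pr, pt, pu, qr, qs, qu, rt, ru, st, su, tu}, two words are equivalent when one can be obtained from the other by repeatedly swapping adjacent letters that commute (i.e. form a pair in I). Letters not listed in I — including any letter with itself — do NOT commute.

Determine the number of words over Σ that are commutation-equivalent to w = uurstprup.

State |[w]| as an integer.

1512

drop 0:u onto floor
drop 1:u onto {0:u}
drop 2:r onto floor
drop 3:s onto {2:r}
drop 4:t onto floor
drop 5:p onto {3:s}
drop 6:r onto {3:s}
drop 7:u onto {1:u}
drop 8:p onto {5:p}
ground layer = {0:u, 2:r, 4:t}
drop-orders for the pieces not yet dropped (sum over which currently-grounded one goes next):
  1 to go: {4} 1  {6} 1  {7} 1  {8} 1
  2 to go: {1,7} 1  {4,6} 2  {4,7} 2  {4,8} 2  {5,8} 1  {6,7} 2  {6,8} 2  {7,8} 2
  3 to go: {0,1,7} 1  {1,4,7} 3  {1,6,7} 3  {1,7,8} 3  {4,5,8} 3  {4,6,7} 6  {4,6,8} 6  {4,7,8} 6  {5,6,8} 3  {5,7,8} 3  {6,7,8} 6
  4 to go: {0,1,4,7} 4  {0,1,6,7} 4  {0,1,7,8} 4  {1,4,6,7} 12  {1,4,7,8} 12  {1,5,7,8} 6  {1,6,7,8} 12  {3,5,6,8} 3  {4,5,6,8} 12  {4,5,7,8} 12  {4,6,7,8} 24  {5,6,7,8} 12
  5 to go: {0,1,4,6,7} 20  {0,1,4,7,8} 20  {0,1,5,7,8} 10  {0,1,6,7,8} 20  {1,4,5,7,8} 30  {1,4,6,7,8} 60  {1,5,6,7,8} 30  {2,3,5,6,8} 3  {3,4,5,6,8} 15  {3,5,6,7,8} 15  {4,5,6,7,8} 60
  6 to go: {0,1,4,5,7,8} 60  {0,1,4,6,7,8} 120  {0,1,5,6,7,8} 60  {1,3,5,6,7,8} 45  {1,4,5,6,7,8} 180  {2,3,4,5,6,8} 18  {2,3,5,6,7,8} 18  {3,4,5,6,7,8} 90
  7 to go: {0,1,3,5,6,7,8} 105  {0,1,4,5,6,7,8} 420  {1,2,3,5,6,7,8} 63  {1,3,4,5,6,7,8} 315  {2,3,4,5,6,7,8} 126
  if 0:u drops first: 504 orders
  if 2:r drops first: 840 orders
  if 4:t drops first: 168 orders
heap linearizations: 1512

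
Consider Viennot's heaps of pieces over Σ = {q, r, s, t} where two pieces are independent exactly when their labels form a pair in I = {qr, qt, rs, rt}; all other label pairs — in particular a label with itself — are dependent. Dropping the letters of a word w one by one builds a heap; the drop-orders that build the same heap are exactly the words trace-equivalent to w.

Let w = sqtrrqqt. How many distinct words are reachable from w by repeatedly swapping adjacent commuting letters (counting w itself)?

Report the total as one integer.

#0=s has no predecessor
#1=q depends on [0:s]
#2=t depends on [0:s]
#3=r has no predecessor
#4=r depends on [3:r]
#5=q depends on [1:q]
#6=q depends on [5:q]
#7=t depends on [2:t]
sources: [0:s, 3:r]
N(rest) = Σ N(rest − s) over sources s of rest; N(one piece) = 1:
  size 1 → [4]=1  [6]=1  [7]=1
  size 2 → [2,7]=1  [3,4]=1  [4,6]=2  [4,7]=2  [5,6]=1  [6,7]=2
  size 3 → [1,5,6]=1  [2,4,7]=3  [2,6,7]=3  [3,4,6]=3  [3,4,7]=3  [4,5,6]=3  [4,6,7]=6  [5,6,7]=3
  size 4 → [1,4,5,6]=4  [1,5,6,7]=4  [2,3,4,7]=6  [2,4,6,7]=12  [2,5,6,7]=6  [3,4,5,6]=6  [3,4,6,7]=12  [4,5,6,7]=12
  size 5 → [1,2,5,6,7]=10  [1,3,4,5,6]=10  [1,4,5,6,7]=20  [2,3,4,6,7]=30  [2,4,5,6,7]=30  [3,4,5,6,7]=30
  size 6 → [0,1,2,5,6,7]=10  [1,2,4,5,6,7]=60  [1,3,4,5,6,7]=60  [2,3,4,5,6,7]=90
  first=0(s) contributes 210
  first=3(r) contributes 70
|[w]| = 280

280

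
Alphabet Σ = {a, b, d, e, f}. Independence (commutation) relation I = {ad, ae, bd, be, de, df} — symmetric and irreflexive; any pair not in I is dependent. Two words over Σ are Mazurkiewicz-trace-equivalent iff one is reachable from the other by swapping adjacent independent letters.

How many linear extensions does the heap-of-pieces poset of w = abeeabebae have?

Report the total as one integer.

piece 0:a — minimal
piece 1:b rests on {0:a}
piece 2:e — minimal
piece 3:e rests on {2:e}
piece 4:a rests on {1:b}
piece 5:b rests on {4:a}
piece 6:e rests on {3:e}
piece 7:b rests on {5:b}
piece 8:a rests on {7:b}
piece 9:e rests on {6:e}
minimal pieces: {0:a, 2:e}
ways to finish when only these pieces remain (= sum over removing one remaining piece with nothing left below it):
  1 left: {8}→1  {9}→1
  2 left: {6,9}→1  {7,8}→1  {8,9}→2
  3 left: {3,6,9}→1  {5,7,8}→1  {6,8,9}→3  {7,8,9}→3
  4 left: {2,3,6,9}→1  {3,6,8,9}→4  {4,5,7,8}→1  {5,7,8,9}→4  {6,7,8,9}→6
  5 left: {1,4,5,7,8}→1  {2,3,6,8,9}→5  {3,6,7,8,9}→10  {4,5,7,8,9}→5  {5,6,7,8,9}→10
  6 left: {0,1,4,5,7,8}→1  {1,4,5,7,8,9}→6  {2,3,6,7,8,9}→15  {3,5,6,7,8,9}→20  {4,5,6,7,8,9}→15
  7 left: {0,1,4,5,7,8,9}→7  {1,4,5,6,7,8,9}→21  {2,3,5,6,7,8,9}→35  {3,4,5,6,7,8,9}→35
  8 left: {0,1,4,5,6,7,8,9}→28  {1,3,4,5,6,7,8,9}→56  {2,3,4,5,6,7,8,9}→70
  placing 0:a first → 126 extensions
  placing 2:e first → 84 extensions
total linear extensions = 210

210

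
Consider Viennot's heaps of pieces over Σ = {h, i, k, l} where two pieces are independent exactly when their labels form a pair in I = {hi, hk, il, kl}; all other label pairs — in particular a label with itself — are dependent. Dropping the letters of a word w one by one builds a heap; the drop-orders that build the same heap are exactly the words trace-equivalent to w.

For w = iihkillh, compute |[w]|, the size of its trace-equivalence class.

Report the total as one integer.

70

0(i) covers ∅
1(i) covers 0:i
2(h) covers ∅
3(k) covers 1:i
4(i) covers 3:k
5(l) covers 2:h
6(l) covers 5:l
7(h) covers 6:l
floor of heap: 0:i, 2:h
completions by unplaced set U, small U first (add the entries for U minus each lowest piece of U):
  |U|=1: {4}:1  {7}:1
  |U|=2: {3,4}:1  {4,7}:2  {6,7}:1
  |U|=3: {1,3,4}:1  {3,4,7}:3  {4,6,7}:3  {5,6,7}:1
  |U|=4: {0,1,3,4}:1  {1,3,4,7}:4  {2,5,6,7}:1  {3,4,6,7}:6  {4,5,6,7}:4
  |U|=5: {0,1,3,4,7}:5  {1,3,4,6,7}:10  {2,4,5,6,7}:5  {3,4,5,6,7}:10
  |U|=6: {0,1,3,4,6,7}:15  {1,3,4,5,6,7}:20  {2,3,4,5,6,7}:15
  start at 0(i): 35
  start at 2(h): 35
sum over floor = 70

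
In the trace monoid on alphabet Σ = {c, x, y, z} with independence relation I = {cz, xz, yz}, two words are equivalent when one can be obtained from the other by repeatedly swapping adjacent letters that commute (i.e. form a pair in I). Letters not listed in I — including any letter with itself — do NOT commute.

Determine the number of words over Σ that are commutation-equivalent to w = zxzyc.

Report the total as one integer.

10

drop 0:z onto floor
drop 1:x onto floor
drop 2:z onto {0:z}
drop 3:y onto {1:x}
drop 4:c onto {3:y}
ground layer = {0:z, 1:x}
drop-orders for the pieces not yet dropped (sum over which currently-grounded one goes next):
  1 to go: {2} 1  {4} 1
  2 to go: {0,2} 1  {2,4} 2  {3,4} 1
  3 to go: {0,2,4} 3  {1,3,4} 1  {2,3,4} 3
  if 0:z drops first: 4 orders
  if 1:x drops first: 6 orders
heap linearizations: 10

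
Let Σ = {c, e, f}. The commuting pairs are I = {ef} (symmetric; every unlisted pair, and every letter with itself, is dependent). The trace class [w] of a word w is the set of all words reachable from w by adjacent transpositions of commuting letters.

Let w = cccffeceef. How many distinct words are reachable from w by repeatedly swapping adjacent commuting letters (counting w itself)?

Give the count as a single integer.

9

0(c) covers ∅
1(c) covers 0:c
2(c) covers 1:c
3(f) covers 2:c
4(f) covers 3:f
5(e) covers 2:c
6(c) covers 4:f, 5:e
7(e) covers 6:c
8(e) covers 7:e
9(f) covers 6:c
floor of heap: 0:c
completions by unplaced set U, small U first (add the entries for U minus each lowest piece of U):
  |U|=1: {8}:1  {9}:1
  |U|=2: {7,8}:1  {8,9}:2
  |U|=3: {7,8,9}:3
  |U|=4: {6,7,8,9}:3
  |U|=5: {4,6,7,8,9}:3  {5,6,7,8,9}:3
  |U|=6: {3,4,6,7,8,9}:3  {4,5,6,7,8,9}:6
  |U|=7: {3,4,5,6,7,8,9}:9
  |U|=8: {2,3,4,5,6,7,8,9}:9
  start at 0(c): 9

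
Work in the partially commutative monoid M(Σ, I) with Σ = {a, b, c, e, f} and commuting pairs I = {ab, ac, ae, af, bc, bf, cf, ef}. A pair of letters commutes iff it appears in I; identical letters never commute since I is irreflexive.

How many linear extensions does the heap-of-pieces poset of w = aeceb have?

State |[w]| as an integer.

5

#0=a has no predecessor
#1=e has no predecessor
#2=c depends on [1:e]
#3=e depends on [2:c]
#4=b depends on [3:e]
sources: [0:a, 1:e]
N(rest) = Σ N(rest − s) over sources s of rest; N(one piece) = 1:
  size 1 → [0]=1  [4]=1
  size 2 → [0,4]=2  [3,4]=1
  size 3 → [0,3,4]=3  [2,3,4]=1
  first=0(a) contributes 1
  first=1(e) contributes 4
|[w]| = 5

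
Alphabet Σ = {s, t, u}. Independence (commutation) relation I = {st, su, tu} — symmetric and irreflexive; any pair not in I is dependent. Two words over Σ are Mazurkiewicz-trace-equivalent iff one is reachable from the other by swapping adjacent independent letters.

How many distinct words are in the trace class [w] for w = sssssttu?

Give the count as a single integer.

168

piece 0:s — minimal
piece 1:s rests on {0:s}
piece 2:s rests on {1:s}
piece 3:s rests on {2:s}
piece 4:s rests on {3:s}
piece 5:t — minimal
piece 6:t rests on {5:t}
piece 7:u — minimal
minimal pieces: {0:s, 5:t, 7:u}
ways to finish when only these pieces remain (= sum over removing one remaining piece with nothing left below it):
  1 left: {4}→1  {6}→1  {7}→1
  2 left: {3,4}→1  {4,6}→2  {4,7}→2  {5,6}→1  {6,7}→2
  3 left: {2,3,4}→1  {3,4,6}→3  {3,4,7}→3  {4,5,6}→3  {4,6,7}→6  {5,6,7}→3
  4 left: {1,2,3,4}→1  {2,3,4,6}→4  {2,3,4,7}→4  {3,4,5,6}→6  {3,4,6,7}→12  {4,5,6,7}→12
  5 left: {0,1,2,3,4}→1  {1,2,3,4,6}→5  {1,2,3,4,7}→5  {2,3,4,5,6}→10  {2,3,4,6,7}→20  {3,4,5,6,7}→30
  6 left: {0,1,2,3,4,6}→6  {0,1,2,3,4,7}→6  {1,2,3,4,5,6}→15  {1,2,3,4,6,7}→30  {2,3,4,5,6,7}→60
  placing 0:s first → 105 extensions
  placing 5:t first → 42 extensions
  placing 7:u first → 21 extensions
total linear extensions = 168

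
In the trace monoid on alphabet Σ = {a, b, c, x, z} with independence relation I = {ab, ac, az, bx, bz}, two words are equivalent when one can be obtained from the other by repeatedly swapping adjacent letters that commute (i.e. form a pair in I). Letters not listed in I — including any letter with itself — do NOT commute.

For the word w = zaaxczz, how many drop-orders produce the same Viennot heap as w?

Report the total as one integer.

drop 0:z onto floor
drop 1:a onto floor
drop 2:a onto {1:a}
drop 3:x onto {0:z, 2:a}
drop 4:c onto {3:x}
drop 5:z onto {4:c}
drop 6:z onto {5:z}
ground layer = {0:z, 1:a}
drop-orders for the pieces not yet dropped (sum over which currently-grounded one goes next):
  1 to go: {6} 1
  2 to go: {5,6} 1
  3 to go: {4,5,6} 1
  4 to go: {3,4,5,6} 1
  5 to go: {0,3,4,5,6} 1  {2,3,4,5,6} 1
  if 0:z drops first: 1 orders
  if 1:a drops first: 2 orders
heap linearizations: 3

3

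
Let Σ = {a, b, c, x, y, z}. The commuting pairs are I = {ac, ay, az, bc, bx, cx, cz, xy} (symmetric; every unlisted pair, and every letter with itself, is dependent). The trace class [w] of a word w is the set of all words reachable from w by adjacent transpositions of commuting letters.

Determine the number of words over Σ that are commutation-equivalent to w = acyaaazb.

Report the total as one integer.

35

piece 0:a — minimal
piece 1:c — minimal
piece 2:y rests on {1:c}
piece 3:a rests on {0:a}
piece 4:a rests on {3:a}
piece 5:a rests on {4:a}
piece 6:z rests on {2:y}
piece 7:b rests on {5:a, 6:z}
minimal pieces: {0:a, 1:c}
ways to finish when only these pieces remain (= sum over removing one remaining piece with nothing left below it):
  1 left: {7}→1
  2 left: {5,7}→1  {6,7}→1
  3 left: {2,6,7}→1  {4,5,7}→1  {5,6,7}→2
  4 left: {1,2,6,7}→1  {2,5,6,7}→3  {3,4,5,7}→1  {4,5,6,7}→3
  5 left: {0,3,4,5,7}→1  {1,2,5,6,7}→4  {2,4,5,6,7}→6  {3,4,5,6,7}→4
  6 left: {0,3,4,5,6,7}→5  {1,2,4,5,6,7}→10  {2,3,4,5,6,7}→10
  placing 0:a first → 20 extensions
  placing 1:c first → 15 extensions
total linear extensions = 35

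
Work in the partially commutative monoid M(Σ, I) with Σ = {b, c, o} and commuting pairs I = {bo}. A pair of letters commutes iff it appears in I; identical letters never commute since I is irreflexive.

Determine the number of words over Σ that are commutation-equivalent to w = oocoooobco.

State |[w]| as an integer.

drop 0:o onto floor
drop 1:o onto {0:o}
drop 2:c onto {1:o}
drop 3:o onto {2:c}
drop 4:o onto {3:o}
drop 5:o onto {4:o}
drop 6:o onto {5:o}
drop 7:b onto {2:c}
drop 8:c onto {6:o, 7:b}
drop 9:o onto {8:c}
ground layer = {0:o}
drop-orders for the pieces not yet dropped (sum over which currently-grounded one goes next):
  1 to go: {9} 1
  2 to go: {8,9} 1
  3 to go: {6,8,9} 1  {7,8,9} 1
  4 to go: {5,6,8,9} 1  {6,7,8,9} 2
  5 to go: {4,5,6,8,9} 1  {5,6,7,8,9} 3
  6 to go: {3,4,5,6,8,9} 1  {4,5,6,7,8,9} 4
  7 to go: {3,4,5,6,7,8,9} 5
  8 to go: {2,3,4,5,6,7,8,9} 5
  if 0:o drops first: 5 orders

5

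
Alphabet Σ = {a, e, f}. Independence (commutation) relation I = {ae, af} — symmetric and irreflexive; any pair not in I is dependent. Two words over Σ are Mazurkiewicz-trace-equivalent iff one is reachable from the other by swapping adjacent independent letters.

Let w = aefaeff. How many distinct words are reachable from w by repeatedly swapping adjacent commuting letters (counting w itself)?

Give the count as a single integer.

drop 0:a onto floor
drop 1:e onto floor
drop 2:f onto {1:e}
drop 3:a onto {0:a}
drop 4:e onto {2:f}
drop 5:f onto {4:e}
drop 6:f onto {5:f}
ground layer = {0:a, 1:e}
drop-orders for the pieces not yet dropped (sum over which currently-grounded one goes next):
  1 to go: {3} 1  {6} 1
  2 to go: {0,3} 1  {3,6} 2  {5,6} 1
  3 to go: {0,3,6} 3  {3,5,6} 3  {4,5,6} 1
  4 to go: {0,3,5,6} 6  {2,4,5,6} 1  {3,4,5,6} 4
  5 to go: {0,3,4,5,6} 10  {1,2,4,5,6} 1  {2,3,4,5,6} 5
  if 0:a drops first: 6 orders
  if 1:e drops first: 15 orders
heap linearizations: 21

21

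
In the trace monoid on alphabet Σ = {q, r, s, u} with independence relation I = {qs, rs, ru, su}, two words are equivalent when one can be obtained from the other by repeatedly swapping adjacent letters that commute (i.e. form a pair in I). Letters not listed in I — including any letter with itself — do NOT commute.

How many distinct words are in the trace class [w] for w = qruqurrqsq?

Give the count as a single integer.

60

drop 0:q onto floor
drop 1:r onto {0:q}
drop 2:u onto {0:q}
drop 3:q onto {1:r, 2:u}
drop 4:u onto {3:q}
drop 5:r onto {3:q}
drop 6:r onto {5:r}
drop 7:q onto {4:u, 6:r}
drop 8:s onto floor
drop 9:q onto {7:q}
ground layer = {0:q, 8:s}
drop-orders for the pieces not yet dropped (sum over which currently-grounded one goes next):
  1 to go: {8} 1  {9} 1
  2 to go: {7,9} 1  {8,9} 2
  3 to go: {4,7,9} 1  {6,7,9} 1  {7,8,9} 3
  4 to go: {4,6,7,9} 2  {4,7,8,9} 4  {5,6,7,9} 1  {6,7,8,9} 4
  5 to go: {4,5,6,7,9} 3  {4,6,7,8,9} 10  {5,6,7,8,9} 5
  6 to go: {3,4,5,6,7,9} 3  {4,5,6,7,8,9} 18
  7 to go: {1,3,4,5,6,7,9} 3  {2,3,4,5,6,7,9} 3  {3,4,5,6,7,8,9} 21
  8 to go: {1,2,3,4,5,6,7,9} 6  {1,3,4,5,6,7,8,9} 24  {2,3,4,5,6,7,8,9} 24
  if 0:q drops first: 54 orders
  if 8:s drops first: 6 orders
heap linearizations: 60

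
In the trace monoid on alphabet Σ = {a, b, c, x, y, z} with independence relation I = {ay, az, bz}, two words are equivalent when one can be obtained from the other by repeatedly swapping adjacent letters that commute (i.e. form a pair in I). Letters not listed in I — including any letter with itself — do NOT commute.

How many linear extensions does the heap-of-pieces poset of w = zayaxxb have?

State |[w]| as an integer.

drop 0:z onto floor
drop 1:a onto floor
drop 2:y onto {0:z}
drop 3:a onto {1:a}
drop 4:x onto {2:y, 3:a}
drop 5:x onto {4:x}
drop 6:b onto {5:x}
ground layer = {0:z, 1:a}
drop-orders for the pieces not yet dropped (sum over which currently-grounded one goes next):
  1 to go: {6} 1
  2 to go: {5,6} 1
  3 to go: {4,5,6} 1
  4 to go: {2,4,5,6} 1  {3,4,5,6} 1
  5 to go: {0,2,4,5,6} 1  {1,3,4,5,6} 1  {2,3,4,5,6} 2
  if 0:z drops first: 3 orders
  if 1:a drops first: 3 orders
heap linearizations: 6

6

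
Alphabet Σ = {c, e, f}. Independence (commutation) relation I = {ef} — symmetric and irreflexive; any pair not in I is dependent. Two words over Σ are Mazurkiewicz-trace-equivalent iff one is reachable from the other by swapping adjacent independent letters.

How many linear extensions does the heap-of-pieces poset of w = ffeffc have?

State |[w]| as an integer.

5

0(f) covers ∅
1(f) covers 0:f
2(e) covers ∅
3(f) covers 1:f
4(f) covers 3:f
5(c) covers 2:e, 4:f
floor of heap: 0:f, 2:e
completions by unplaced set U, small U first (add the entries for U minus each lowest piece of U):
  |U|=1: {5}:1
  |U|=2: {2,5}:1  {4,5}:1
  |U|=3: {2,4,5}:2  {3,4,5}:1
  |U|=4: {1,3,4,5}:1  {2,3,4,5}:3
  start at 0(f): 4
  start at 2(e): 1
sum over floor = 5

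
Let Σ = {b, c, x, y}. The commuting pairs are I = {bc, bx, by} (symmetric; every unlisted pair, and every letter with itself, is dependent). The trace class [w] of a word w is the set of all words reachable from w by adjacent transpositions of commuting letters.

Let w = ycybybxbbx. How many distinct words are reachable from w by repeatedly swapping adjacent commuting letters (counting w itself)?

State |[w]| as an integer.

piece 0:y — minimal
piece 1:c rests on {0:y}
piece 2:y rests on {1:c}
piece 3:b — minimal
piece 4:y rests on {2:y}
piece 5:b rests on {3:b}
piece 6:x rests on {4:y}
piece 7:b rests on {5:b}
piece 8:b rests on {7:b}
piece 9:x rests on {6:x}
minimal pieces: {0:y, 3:b}
ways to finish when only these pieces remain (= sum over removing one remaining piece with nothing left below it):
  1 left: {8}→1  {9}→1
  2 left: {6,9}→1  {7,8}→1  {8,9}→2
  3 left: {4,6,9}→1  {5,7,8}→1  {6,8,9}→3  {7,8,9}→3
  4 left: {2,4,6,9}→1  {3,5,7,8}→1  {4,6,8,9}→4  {5,7,8,9}→4  {6,7,8,9}→6
  5 left: {1,2,4,6,9}→1  {2,4,6,8,9}→5  {3,5,7,8,9}→5  {4,6,7,8,9}→10  {5,6,7,8,9}→10
  6 left: {0,1,2,4,6,9}→1  {1,2,4,6,8,9}→6  {2,4,6,7,8,9}→15  {3,5,6,7,8,9}→15  {4,5,6,7,8,9}→20
  7 left: {0,1,2,4,6,8,9}→7  {1,2,4,6,7,8,9}→21  {2,4,5,6,7,8,9}→35  {3,4,5,6,7,8,9}→35
  8 left: {0,1,2,4,6,7,8,9}→28  {1,2,4,5,6,7,8,9}→56  {2,3,4,5,6,7,8,9}→70
  placing 0:y first → 126 extensions
  placing 3:b first → 84 extensions
total linear extensions = 210

210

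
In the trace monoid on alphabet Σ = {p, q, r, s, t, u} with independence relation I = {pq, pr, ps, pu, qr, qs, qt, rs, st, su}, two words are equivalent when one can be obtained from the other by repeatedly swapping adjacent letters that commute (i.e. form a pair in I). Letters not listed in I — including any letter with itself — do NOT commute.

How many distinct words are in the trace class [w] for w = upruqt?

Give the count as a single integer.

0(u) covers ∅
1(p) covers ∅
2(r) covers 0:u
3(u) covers 2:r
4(q) covers 3:u
5(t) covers 1:p, 3:u
floor of heap: 0:u, 1:p
completions by unplaced set U, small U first (add the entries for U minus each lowest piece of U):
  |U|=1: {4}:1  {5}:1
  |U|=2: {1,5}:1  {4,5}:2
  |U|=3: {1,4,5}:3  {3,4,5}:2
  |U|=4: {1,3,4,5}:5  {2,3,4,5}:2
  start at 0(u): 7
  start at 1(p): 2
sum over floor = 9

9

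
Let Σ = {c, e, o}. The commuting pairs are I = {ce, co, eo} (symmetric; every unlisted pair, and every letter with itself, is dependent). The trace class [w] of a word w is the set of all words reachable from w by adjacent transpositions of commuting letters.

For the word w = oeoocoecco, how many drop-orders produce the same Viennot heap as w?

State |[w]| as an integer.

piece 0:o — minimal
piece 1:e — minimal
piece 2:o rests on {0:o}
piece 3:o rests on {2:o}
piece 4:c — minimal
piece 5:o rests on {3:o}
piece 6:e rests on {1:e}
piece 7:c rests on {4:c}
piece 8:c rests on {7:c}
piece 9:o rests on {5:o}
minimal pieces: {0:o, 1:e, 4:c}
ways to finish when only these pieces remain (= sum over removing one remaining piece with nothing left below it):
  1 left: {6}→1  {8}→1  {9}→1
  2 left: {1,6}→1  {5,9}→1  {6,8}→2  {6,9}→2  {7,8}→1  {8,9}→2
  3 left: {1,6,8}→3  {1,6,9}→3  {3,5,9}→1  {4,7,8}→1  {5,6,9}→3  {5,8,9}→3  {6,7,8}→3  {6,8,9}→6  {7,8,9}→3
  4 left: {1,5,6,9}→6  {1,6,7,8}→6  {1,6,8,9}→12  {2,3,5,9}→1  {3,5,6,9}→4  {3,5,8,9}→4  {4,6,7,8}→4  {4,7,8,9}→4  {5,6,8,9}→12  {5,7,8,9}→6  {6,7,8,9}→12
  5 left: {0,2,3,5,9}→1  {1,3,5,6,9}→10  {1,4,6,7,8}→10  {1,5,6,8,9}→30  {1,6,7,8,9}→30  {2,3,5,6,9}→5  {2,3,5,8,9}→5  {3,5,6,8,9}→20  {3,5,7,8,9}→10  {4,5,7,8,9}→10  {4,6,7,8,9}→20  {5,6,7,8,9}→30
  6 left: {0,2,3,5,6,9}→6  {0,2,3,5,8,9}→6  {1,2,3,5,6,9}→15  {1,3,5,6,8,9}→60  {1,4,6,7,8,9}→60  {1,5,6,7,8,9}→90  {2,3,5,6,8,9}→30  {2,3,5,7,8,9}→15  {3,4,5,7,8,9}→20  {3,5,6,7,8,9}→60  {4,5,6,7,8,9}→60
  7 left: {0,1,2,3,5,6,9}→21  {0,2,3,5,6,8,9}→42  {0,2,3,5,7,8,9}→21  {1,2,3,5,6,8,9}→105  {1,3,5,6,7,8,9}→210  {1,4,5,6,7,8,9}→210  {2,3,4,5,7,8,9}→35  {2,3,5,6,7,8,9}→105  {3,4,5,6,7,8,9}→140
  8 left: {0,1,2,3,5,6,8,9}→168  {0,2,3,4,5,7,8,9}→56  {0,2,3,5,6,7,8,9}→168  {1,2,3,5,6,7,8,9}→420  {1,3,4,5,6,7,8,9}→560  {2,3,4,5,6,7,8,9}→280
  placing 0:o first → 1260 extensions
  placing 1:e first → 504 extensions
  placing 4:c first → 756 extensions
total linear extensions = 2520

2520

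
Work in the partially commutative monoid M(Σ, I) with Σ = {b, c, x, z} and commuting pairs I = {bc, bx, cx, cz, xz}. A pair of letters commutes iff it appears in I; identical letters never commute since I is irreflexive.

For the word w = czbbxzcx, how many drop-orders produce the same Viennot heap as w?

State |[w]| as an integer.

420

drop 0:c onto floor
drop 1:z onto floor
drop 2:b onto {1:z}
drop 3:b onto {2:b}
drop 4:x onto floor
drop 5:z onto {3:b}
drop 6:c onto {0:c}
drop 7:x onto {4:x}
ground layer = {0:c, 1:z, 4:x}
drop-orders for the pieces not yet dropped (sum over which currently-grounded one goes next):
  1 to go: {5} 1  {6} 1  {7} 1
  2 to go: {0,6} 1  {3,5} 1  {4,7} 1  {5,6} 2  {5,7} 2  {6,7} 2
  3 to go: {0,5,6} 3  {0,6,7} 3  {2,3,5} 1  {3,5,6} 3  {3,5,7} 3  {4,5,7} 3  {4,6,7} 3  {5,6,7} 6
  4 to go: {0,3,5,6} 6  {0,4,6,7} 6  {0,5,6,7} 12  {1,2,3,5} 1  {2,3,5,6} 4  {2,3,5,7} 4  {3,4,5,7} 6  {3,5,6,7} 12  {4,5,6,7} 12
  5 to go: {0,2,3,5,6} 10  {0,3,5,6,7} 30  {0,4,5,6,7} 30  {1,2,3,5,6} 5  {1,2,3,5,7} 5  {2,3,4,5,7} 10  {2,3,5,6,7} 20  {3,4,5,6,7} 30
  6 to go: {0,1,2,3,5,6} 15  {0,2,3,5,6,7} 60  {0,3,4,5,6,7} 90  {1,2,3,4,5,7} 15  {1,2,3,5,6,7} 30  {2,3,4,5,6,7} 60
  if 0:c drops first: 105 orders
  if 1:z drops first: 210 orders
  if 4:x drops first: 105 orders
heap linearizations: 420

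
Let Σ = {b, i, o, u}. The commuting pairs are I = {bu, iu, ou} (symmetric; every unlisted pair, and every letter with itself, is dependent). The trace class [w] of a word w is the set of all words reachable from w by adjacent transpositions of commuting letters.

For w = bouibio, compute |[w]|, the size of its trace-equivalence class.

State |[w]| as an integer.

7

0(b) covers ∅
1(o) covers 0:b
2(u) covers ∅
3(i) covers 1:o
4(b) covers 3:i
5(i) covers 4:b
6(o) covers 5:i
floor of heap: 0:b, 2:u
completions by unplaced set U, small U first (add the entries for U minus each lowest piece of U):
  |U|=1: {2}:1  {6}:1
  |U|=2: {2,6}:2  {5,6}:1
  |U|=3: {2,5,6}:3  {4,5,6}:1
  |U|=4: {2,4,5,6}:4  {3,4,5,6}:1
  |U|=5: {1,3,4,5,6}:1  {2,3,4,5,6}:5
  start at 0(b): 6
  start at 2(u): 1
sum over floor = 7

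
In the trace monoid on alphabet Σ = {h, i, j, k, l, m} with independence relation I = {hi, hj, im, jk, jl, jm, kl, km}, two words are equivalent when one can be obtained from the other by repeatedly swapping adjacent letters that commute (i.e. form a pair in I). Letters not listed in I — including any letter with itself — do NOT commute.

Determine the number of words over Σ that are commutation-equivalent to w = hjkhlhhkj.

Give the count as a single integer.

#0=h has no predecessor
#1=j has no predecessor
#2=k depends on [0:h]
#3=h depends on [2:k]
#4=l depends on [3:h]
#5=h depends on [4:l]
#6=h depends on [5:h]
#7=k depends on [6:h]
#8=j depends on [1:j]
sources: [0:h, 1:j]
N(rest) = Σ N(rest − s) over sources s of rest; N(one piece) = 1:
  size 1 → [7]=1  [8]=1
  size 2 → [1,8]=1  [6,7]=1  [7,8]=2
  size 3 → [1,7,8]=3  [5,6,7]=1  [6,7,8]=3
  size 4 → [1,6,7,8]=6  [4,5,6,7]=1  [5,6,7,8]=4
  size 5 → [1,5,6,7,8]=10  [3,4,5,6,7]=1  [4,5,6,7,8]=5
  size 6 → [1,4,5,6,7,8]=15  [2,3,4,5,6,7]=1  [3,4,5,6,7,8]=6
  size 7 → [0,2,3,4,5,6,7]=1  [1,3,4,5,6,7,8]=21  [2,3,4,5,6,7,8]=7
  first=0(h) contributes 28
  first=1(j) contributes 8
|[w]| = 36

36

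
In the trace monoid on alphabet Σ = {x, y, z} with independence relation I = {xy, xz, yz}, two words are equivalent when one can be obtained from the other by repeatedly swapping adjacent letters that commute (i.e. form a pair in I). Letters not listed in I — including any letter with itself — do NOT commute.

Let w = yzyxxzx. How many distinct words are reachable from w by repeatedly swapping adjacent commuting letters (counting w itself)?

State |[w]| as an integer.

210

piece 0:y — minimal
piece 1:z — minimal
piece 2:y rests on {0:y}
piece 3:x — minimal
piece 4:x rests on {3:x}
piece 5:z rests on {1:z}
piece 6:x rests on {4:x}
minimal pieces: {0:y, 1:z, 3:x}
ways to finish when only these pieces remain (= sum over removing one remaining piece with nothing left below it):
  1 left: {2}→1  {5}→1  {6}→1
  2 left: {0,2}→1  {1,5}→1  {2,5}→2  {2,6}→2  {4,6}→1  {5,6}→2
  3 left: {0,2,5}→3  {0,2,6}→3  {1,2,5}→3  {1,5,6}→3  {2,4,6}→3  {2,5,6}→6  {3,4,6}→1  {4,5,6}→3
  4 left: {0,1,2,5}→6  {0,2,4,6}→6  {0,2,5,6}→12  {1,2,5,6}→12  {1,4,5,6}→6  {2,3,4,6}→4  {2,4,5,6}→12  {3,4,5,6}→4
  5 left: {0,1,2,5,6}→30  {0,2,3,4,6}→10  {0,2,4,5,6}→30  {1,2,4,5,6}→30  {1,3,4,5,6}→10  {2,3,4,5,6}→20
  placing 0:y first → 60 extensions
  placing 1:z first → 60 extensions
  placing 3:x first → 90 extensions
total linear extensions = 210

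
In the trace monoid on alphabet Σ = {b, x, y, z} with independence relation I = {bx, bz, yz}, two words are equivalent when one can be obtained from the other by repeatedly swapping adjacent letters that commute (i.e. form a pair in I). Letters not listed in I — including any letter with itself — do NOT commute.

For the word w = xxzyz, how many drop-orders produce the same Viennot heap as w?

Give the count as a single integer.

piece 0:x — minimal
piece 1:x rests on {0:x}
piece 2:z rests on {1:x}
piece 3:y rests on {1:x}
piece 4:z rests on {2:z}
minimal pieces: {0:x}
ways to finish when only these pieces remain (= sum over removing one remaining piece with nothing left below it):
  1 left: {3}→1  {4}→1
  2 left: {2,4}→1  {3,4}→2
  3 left: {2,3,4}→3
  placing 0:x first → 3 extensions

3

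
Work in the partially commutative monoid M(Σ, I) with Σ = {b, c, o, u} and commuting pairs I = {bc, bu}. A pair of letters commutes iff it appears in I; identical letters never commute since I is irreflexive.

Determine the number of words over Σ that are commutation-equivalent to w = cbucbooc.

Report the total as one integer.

piece 0:c — minimal
piece 1:b — minimal
piece 2:u rests on {0:c}
piece 3:c rests on {2:u}
piece 4:b rests on {1:b}
piece 5:o rests on {3:c, 4:b}
piece 6:o rests on {5:o}
piece 7:c rests on {6:o}
minimal pieces: {0:c, 1:b}
ways to finish when only these pieces remain (= sum over removing one remaining piece with nothing left below it):
  1 left: {7}→1
  2 left: {6,7}→1
  3 left: {5,6,7}→1
  4 left: {3,5,6,7}→1  {4,5,6,7}→1
  5 left: {1,4,5,6,7}→1  {2,3,5,6,7}→1  {3,4,5,6,7}→2
  6 left: {0,2,3,5,6,7}→1  {1,3,4,5,6,7}→3  {2,3,4,5,6,7}→3
  placing 0:c first → 6 extensions
  placing 1:b first → 4 extensions
total linear extensions = 10

10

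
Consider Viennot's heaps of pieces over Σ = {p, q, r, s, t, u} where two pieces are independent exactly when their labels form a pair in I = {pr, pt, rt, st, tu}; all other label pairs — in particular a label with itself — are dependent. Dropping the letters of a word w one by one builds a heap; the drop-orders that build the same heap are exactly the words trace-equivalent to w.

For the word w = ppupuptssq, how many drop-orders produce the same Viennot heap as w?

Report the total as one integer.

9

piece 0:p — minimal
piece 1:p rests on {0:p}
piece 2:u rests on {1:p}
piece 3:p rests on {2:u}
piece 4:u rests on {3:p}
piece 5:p rests on {4:u}
piece 6:t — minimal
piece 7:s rests on {5:p}
piece 8:s rests on {7:s}
piece 9:q rests on {6:t, 8:s}
minimal pieces: {0:p, 6:t}
ways to finish when only these pieces remain (= sum over removing one remaining piece with nothing left below it):
  1 left: {9}→1
  2 left: {6,9}→1  {8,9}→1
  3 left: {6,8,9}→2  {7,8,9}→1
  4 left: {5,7,8,9}→1  {6,7,8,9}→3
  5 left: {4,5,7,8,9}→1  {5,6,7,8,9}→4
  6 left: {3,4,5,7,8,9}→1  {4,5,6,7,8,9}→5
  7 left: {2,3,4,5,7,8,9}→1  {3,4,5,6,7,8,9}→6
  8 left: {1,2,3,4,5,7,8,9}→1  {2,3,4,5,6,7,8,9}→7
  placing 0:p first → 8 extensions
  placing 6:t first → 1 extensions
total linear extensions = 9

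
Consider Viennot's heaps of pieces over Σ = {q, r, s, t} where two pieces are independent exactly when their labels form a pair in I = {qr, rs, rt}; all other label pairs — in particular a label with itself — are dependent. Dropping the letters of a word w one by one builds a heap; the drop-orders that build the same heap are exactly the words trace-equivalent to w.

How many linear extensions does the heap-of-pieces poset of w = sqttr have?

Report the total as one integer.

0(s) covers ∅
1(q) covers 0:s
2(t) covers 1:q
3(t) covers 2:t
4(r) covers ∅
floor of heap: 0:s, 4:r
completions by unplaced set U, small U first (add the entries for U minus each lowest piece of U):
  |U|=1: {3}:1  {4}:1
  |U|=2: {2,3}:1  {3,4}:2
  |U|=3: {1,2,3}:1  {2,3,4}:3
  start at 0(s): 4
  start at 4(r): 1
sum over floor = 5

5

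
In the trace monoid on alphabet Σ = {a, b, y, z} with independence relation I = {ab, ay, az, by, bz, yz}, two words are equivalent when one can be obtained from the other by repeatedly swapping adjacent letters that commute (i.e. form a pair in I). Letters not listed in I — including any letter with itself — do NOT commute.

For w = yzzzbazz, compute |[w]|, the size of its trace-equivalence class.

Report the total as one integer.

336

drop 0:y onto floor
drop 1:z onto floor
drop 2:z onto {1:z}
drop 3:z onto {2:z}
drop 4:b onto floor
drop 5:a onto floor
drop 6:z onto {3:z}
drop 7:z onto {6:z}
ground layer = {0:y, 1:z, 4:b, 5:a}
drop-orders for the pieces not yet dropped (sum over which currently-grounded one goes next):
  1 to go: {0} 1  {4} 1  {5} 1  {7} 1
  2 to go: {0,4} 2  {0,5} 2  {0,7} 2  {4,5} 2  {4,7} 2  {5,7} 2  {6,7} 1
  3 to go: {0,4,5} 6  {0,4,7} 6  {0,5,7} 6  {0,6,7} 3  {3,6,7} 1  {4,5,7} 6  {4,6,7} 3  {5,6,7} 3
  4 to go: {0,3,6,7} 4  {0,4,5,7} 24  {0,4,6,7} 12  {0,5,6,7} 12  {2,3,6,7} 1  {3,4,6,7} 4  {3,5,6,7} 4  {4,5,6,7} 12
  5 to go: {0,2,3,6,7} 5  {0,3,4,6,7} 20  {0,3,5,6,7} 20  {0,4,5,6,7} 60  {1,2,3,6,7} 1  {2,3,4,6,7} 5  {2,3,5,6,7} 5  {3,4,5,6,7} 20
  6 to go: {0,1,2,3,6,7} 6  {0,2,3,4,6,7} 30  {0,2,3,5,6,7} 30  {0,3,4,5,6,7} 120  {1,2,3,4,6,7} 6  {1,2,3,5,6,7} 6  {2,3,4,5,6,7} 30
  if 0:y drops first: 42 orders
  if 1:z drops first: 210 orders
  if 4:b drops first: 42 orders
  if 5:a drops first: 42 orders
heap linearizations: 336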